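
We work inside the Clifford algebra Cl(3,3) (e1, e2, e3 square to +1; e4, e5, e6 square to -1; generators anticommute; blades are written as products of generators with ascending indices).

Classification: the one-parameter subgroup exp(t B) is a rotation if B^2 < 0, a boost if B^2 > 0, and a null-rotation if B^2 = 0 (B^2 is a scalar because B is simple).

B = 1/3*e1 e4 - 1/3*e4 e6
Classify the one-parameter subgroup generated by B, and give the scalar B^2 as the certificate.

B^2 term by term: the squares give (1/3)^2*(e1 e4)^2 + (-1/3)^2*(e4 e6)^2 = 1/9*(+1) + 1/9*(-1) = 0 (each basis 2-blade squares to minus the product of its generators' squares); cross terms between blades sharing an index anticommute and cancel. So B^2 = 0.
Answer: null-rotation, certificate B^2 = 0. Note: conjugating B changes its blade decomposition but never the scalar B^2 = 0, whose sign settles the classification.


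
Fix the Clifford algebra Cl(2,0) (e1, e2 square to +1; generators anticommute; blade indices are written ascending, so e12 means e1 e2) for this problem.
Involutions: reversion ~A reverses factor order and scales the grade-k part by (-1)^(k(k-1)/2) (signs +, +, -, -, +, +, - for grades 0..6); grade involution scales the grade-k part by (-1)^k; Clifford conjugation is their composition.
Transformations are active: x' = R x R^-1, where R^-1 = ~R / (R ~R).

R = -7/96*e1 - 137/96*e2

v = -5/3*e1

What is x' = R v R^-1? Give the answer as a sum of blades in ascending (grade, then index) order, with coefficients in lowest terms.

~R = -7/96*e1 - 137/96*e2, and R ~R = 9409/4608, so R^-1 = ~R / (9409/4608).
R v = 35/288 - 685/288*e12
Answer: 15600/9409*e1 - 4795/28227*e2


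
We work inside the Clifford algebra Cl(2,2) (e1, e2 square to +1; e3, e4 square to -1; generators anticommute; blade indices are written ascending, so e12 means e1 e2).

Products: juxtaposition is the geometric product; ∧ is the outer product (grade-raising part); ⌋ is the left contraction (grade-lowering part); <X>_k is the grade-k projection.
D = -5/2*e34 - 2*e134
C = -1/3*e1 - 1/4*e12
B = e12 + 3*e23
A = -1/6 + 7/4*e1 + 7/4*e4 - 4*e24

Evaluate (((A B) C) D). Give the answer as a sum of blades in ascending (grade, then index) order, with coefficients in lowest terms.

step 1: 7/4*e2 - 1/6*e12 + 4*e14 - 1/2*e23 - 12*e34 + 21/4*e123 + 7/4*e124 + 21/4*e234
step 2: -1/24 + 7/16*e1 - 1/18*e2 + 21/16*e3 + 85/48*e4 + 7/12*e12 - 1/8*e13 - 7/4*e23 - 19/12*e24 + 1/6*e123 + 85/16*e134 + 19/4*e1234
step 3: 85/8 + 425/32*e1 - 19/2*e2 - 425/96*e3 + 113/32*e4 + 95/8*e12 + 85/24*e13 - 47/16*e14 + 95/24*e23 - 97/24*e24 - 37/48*e34 + 19/6*e123 - 37/12*e124 - 97/96*e134 + 47/36*e234 - 113/72*e1234
Answer: 85/8 + 425/32*e1 - 19/2*e2 - 425/96*e3 + 113/32*e4 + 95/8*e12 + 85/24*e13 - 47/16*e14 + 95/24*e23 - 97/24*e24 - 37/48*e34 + 19/6*e123 - 37/12*e124 - 97/96*e134 + 47/36*e234 - 113/72*e1234


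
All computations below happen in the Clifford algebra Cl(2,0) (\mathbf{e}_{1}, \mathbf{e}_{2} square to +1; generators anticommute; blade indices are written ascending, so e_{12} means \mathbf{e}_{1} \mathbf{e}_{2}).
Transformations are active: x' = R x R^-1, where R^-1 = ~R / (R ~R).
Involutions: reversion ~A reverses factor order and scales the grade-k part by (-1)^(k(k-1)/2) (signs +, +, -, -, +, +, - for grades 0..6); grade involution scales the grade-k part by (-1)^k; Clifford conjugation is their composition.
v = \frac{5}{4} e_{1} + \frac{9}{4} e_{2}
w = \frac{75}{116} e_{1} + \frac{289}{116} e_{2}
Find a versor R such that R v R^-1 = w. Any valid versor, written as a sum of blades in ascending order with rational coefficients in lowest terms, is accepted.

Sketch: the shared square \frac{53}{8} makes R = v + w = \frac{55}{29} e_{1} + \frac{275}{58} e_{2} the natural versor; its sandwich fixes that direction, negates (v - w)/2, and sends v to w.
Answer: \frac{55}{29} e_{1} + \frac{275}{58} e_{2}


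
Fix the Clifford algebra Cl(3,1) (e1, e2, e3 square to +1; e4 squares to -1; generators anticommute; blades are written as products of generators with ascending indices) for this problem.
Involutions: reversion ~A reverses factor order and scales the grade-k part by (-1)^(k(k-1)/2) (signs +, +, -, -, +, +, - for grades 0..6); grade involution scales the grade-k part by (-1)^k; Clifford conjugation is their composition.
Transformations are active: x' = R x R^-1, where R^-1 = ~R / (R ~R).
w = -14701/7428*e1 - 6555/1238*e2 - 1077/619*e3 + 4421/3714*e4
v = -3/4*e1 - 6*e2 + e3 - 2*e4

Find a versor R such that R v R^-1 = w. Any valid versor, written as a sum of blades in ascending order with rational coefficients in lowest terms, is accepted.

Key observation: q(v) = q(w) = 537/16 (sandwiches preserve the norm), so R = v + w = -5068/1857*e1 - 13983/1238*e2 - 458/619*e3 - 3007/3714*e4 works whenever it is invertible — the component of v along it is kept and (v - w)/2 reverses, sending v to w.
Answer: -5068/1857*e1 - 13983/1238*e2 - 458/619*e3 - 3007/3714*e4


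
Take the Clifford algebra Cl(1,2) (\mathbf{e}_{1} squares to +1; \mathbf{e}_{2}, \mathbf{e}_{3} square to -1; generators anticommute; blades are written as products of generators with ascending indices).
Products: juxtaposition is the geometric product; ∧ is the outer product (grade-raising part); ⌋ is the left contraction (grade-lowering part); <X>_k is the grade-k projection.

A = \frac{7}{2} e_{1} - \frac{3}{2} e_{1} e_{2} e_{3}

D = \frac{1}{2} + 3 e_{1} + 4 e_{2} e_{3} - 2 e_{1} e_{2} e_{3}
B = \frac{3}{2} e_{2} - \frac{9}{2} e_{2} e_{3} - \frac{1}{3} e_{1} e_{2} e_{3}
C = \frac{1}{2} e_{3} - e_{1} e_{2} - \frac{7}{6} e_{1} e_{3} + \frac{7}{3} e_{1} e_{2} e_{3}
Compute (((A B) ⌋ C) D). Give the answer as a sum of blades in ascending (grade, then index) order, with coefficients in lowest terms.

step 1: -\frac{1}{2} - \frac{27}{4} e_{1} + \frac{21}{4} e_{1} e_{2} - \frac{9}{4} e_{1} e_{3} - \frac{7}{6} e_{2} e_{3} - \frac{63}{4} e_{1} e_{2} e_{3}
step 2: \frac{273}{8} + \frac{49}{18} e_{1} + 12 e_{2} + \frac{159}{8} e_{3} + \frac{1}{2} e_{1} e_{2} + \frac{7}{12} e_{1} e_{3} - \frac{63}{4} e_{2} e_{3} - \frac{7}{6} e_{1} e_{2} e_{3}
step 3: \frac{4123}{48} + \frac{5537}{72} e_{1} + \frac{511}{6} e_{2} - \frac{653}{16} e_{3} + \frac{19}{3} e_{1} e_{2} - \frac{256}{3} e_{1} e_{3} + \frac{8617}{72} e_{2} e_{3} - \frac{3787}{36} e_{1} e_{2} e_{3}
Answer: \frac{4123}{48} + \frac{5537}{72} e_{1} + \frac{511}{6} e_{2} - \frac{653}{16} e_{3} + \frac{19}{3} e_{1} e_{2} - \frac{256}{3} e_{1} e_{3} + \frac{8617}{72} e_{2} e_{3} - \frac{3787}{36} e_{1} e_{2} e_{3}


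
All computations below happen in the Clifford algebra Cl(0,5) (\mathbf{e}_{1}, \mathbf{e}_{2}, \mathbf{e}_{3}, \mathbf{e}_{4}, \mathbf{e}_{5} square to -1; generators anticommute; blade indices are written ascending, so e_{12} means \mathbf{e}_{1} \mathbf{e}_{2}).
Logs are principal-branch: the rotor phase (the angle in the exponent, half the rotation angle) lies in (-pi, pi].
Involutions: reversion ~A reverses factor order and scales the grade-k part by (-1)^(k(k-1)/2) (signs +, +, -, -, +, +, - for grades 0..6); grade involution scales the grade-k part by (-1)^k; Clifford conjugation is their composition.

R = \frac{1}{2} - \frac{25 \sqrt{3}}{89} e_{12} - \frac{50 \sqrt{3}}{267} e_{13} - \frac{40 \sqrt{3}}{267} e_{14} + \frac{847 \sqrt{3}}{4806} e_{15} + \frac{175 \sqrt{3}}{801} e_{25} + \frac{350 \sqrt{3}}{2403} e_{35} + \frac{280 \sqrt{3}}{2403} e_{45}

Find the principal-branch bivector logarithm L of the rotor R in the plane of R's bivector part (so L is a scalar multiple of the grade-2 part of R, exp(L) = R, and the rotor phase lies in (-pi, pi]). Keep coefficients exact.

The scalar part of R is \frac{1}{2}, so the principal-branch rotor phase is pinned; divide the bivector part by its sine to get the unit plane — L is the phase times that plane.
Concretely: cos(phase) = \frac{1}{2} gives phase = ±\frac{\pi}{3}, and since phase/sin(phase) is even the sign is immaterial: L = (phase/sin(phase)) * <R>_2 = (\frac{2 \sqrt{3} \pi}{9}) * <R>_2.
Answer: - \frac{50 \pi}{267} e_{12} - \frac{100 \pi}{801} e_{13} - \frac{80 \pi}{801} e_{14} + \frac{847 \pi}{7209} e_{15} + \frac{350 \pi}{2403} e_{25} + \frac{700 \pi}{7209} e_{35} + \frac{560 \pi}{7209} e_{45}


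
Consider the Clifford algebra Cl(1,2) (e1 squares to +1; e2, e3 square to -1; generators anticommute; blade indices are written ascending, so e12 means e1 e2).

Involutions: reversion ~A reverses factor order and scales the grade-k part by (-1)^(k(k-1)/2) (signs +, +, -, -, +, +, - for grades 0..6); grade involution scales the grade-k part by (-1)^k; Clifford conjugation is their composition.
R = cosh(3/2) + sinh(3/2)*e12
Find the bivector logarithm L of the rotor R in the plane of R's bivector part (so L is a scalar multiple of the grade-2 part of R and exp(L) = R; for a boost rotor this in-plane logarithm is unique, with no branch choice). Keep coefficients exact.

The scalar part of R is cosh(3/2), which fixes the rapidity magnitude through cosh (cosh is even, so it cannot fix the sign — the bivector part carries that); dividing the bivector part by sinh of the rapidity gives the plane, and L = rapidity * plane, where the joint sign ambiguity of (rapidity, plane) cancels in the product.
Concretely: cosh(rapidity) = cosh(3/2) gives rapidity = ±3/2, and since rapidity/sinh(rapidity) is even the sign is immaterial: L = (rapidity/sinh(rapidity)) * <R>_2 = (3/(2*sinh(3/2))) * <R>_2.
Answer: 3/2*e12


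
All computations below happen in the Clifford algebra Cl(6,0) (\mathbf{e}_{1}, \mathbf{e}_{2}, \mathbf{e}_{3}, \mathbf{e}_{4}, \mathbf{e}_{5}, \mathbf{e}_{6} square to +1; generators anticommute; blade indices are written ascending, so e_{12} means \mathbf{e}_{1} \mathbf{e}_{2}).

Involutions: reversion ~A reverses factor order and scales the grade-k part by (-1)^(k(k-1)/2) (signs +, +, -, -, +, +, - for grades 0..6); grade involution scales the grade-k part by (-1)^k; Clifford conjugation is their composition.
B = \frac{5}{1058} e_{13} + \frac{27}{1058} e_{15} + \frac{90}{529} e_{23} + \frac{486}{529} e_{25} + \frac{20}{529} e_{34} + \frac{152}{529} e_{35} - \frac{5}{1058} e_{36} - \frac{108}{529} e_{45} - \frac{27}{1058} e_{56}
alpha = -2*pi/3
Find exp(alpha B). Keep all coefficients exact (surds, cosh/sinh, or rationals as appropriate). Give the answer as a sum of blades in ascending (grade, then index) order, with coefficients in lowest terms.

B^2 term by term: the squares give (\frac{5}{1058})^2*(e_{13})^2 + (\frac{27}{1058})^2*(e_{15})^2 + (\frac{90}{529})^2*(e_{23})^2 + (\frac{486}{529})^2*(e_{25})^2 + (\frac{20}{529})^2*(e_{34})^2 + (\frac{152}{529})^2*(e_{35})^2 + (-\frac{5}{1058})^2*(e_{36})^2 + (-\frac{108}{529})^2*(e_{45})^2 + (-\frac{27}{1058})^2*(e_{56})^2 = \frac{25}{1119364}*(-1) + \frac{729}{1119364}*(-1) + \frac{8100}{279841}*(-1) + \frac{236196}{279841}*(-1) + \frac{400}{279841}*(-1) + \frac{23104}{279841}*(-1) + \frac{25}{1119364}*(-1) + \frac{11664}{279841}*(-1) + \frac{729}{1119364}*(-1) = -1 (each basis 2-blade squares to minus the product of its generators' squares); cross terms between blades sharing an index anticommute and cancel; the commuting (index-disjoint) pairs give grade-4 terms 2*c*c'*(blade product), which cancel blade by blade — e_{1235}: -\frac{2430}{279841} + \frac{2430}{279841} = 0; e_{1345}: -\frac{540}{279841} + \frac{540}{279841} = 0; e_{1356}: -\frac{135}{559682} + \frac{135}{559682} = 0; e_{2345}: -\frac{19440}{279841} + \frac{19440}{279841} = 0; e_{2356}: -\frac{2430}{279841} + \frac{2430}{279841} = 0; e_{3456}: -\frac{540}{279841} + \frac{540}{279841} = 0 — confirming B is simple. So B^2 = -1.
B^2 = -1 — a negative square means the series sums to a rotation: l = 1, alpha*l = - \frac{2 \pi}{3}, so exp(alpha B) = cos(- \frac{2 \pi}{3}) + (sin(- \frac{2 \pi}{3})/1)*B = - \frac{1}{2} + (- \frac{\sqrt{3}}{2})*B.
Answer: - \frac{1}{2} - \frac{5 \sqrt{3}}{2116} e_{13} - \frac{27 \sqrt{3}}{2116} e_{15} - \frac{45 \sqrt{3}}{529} e_{23} - \frac{243 \sqrt{3}}{529} e_{25} - \frac{10 \sqrt{3}}{529} e_{34} - \frac{76 \sqrt{3}}{529} e_{35} + \frac{5 \sqrt{3}}{2116} e_{36} + \frac{54 \sqrt{3}}{529} e_{45} + \frac{27 \sqrt{3}}{2116} e_{56}


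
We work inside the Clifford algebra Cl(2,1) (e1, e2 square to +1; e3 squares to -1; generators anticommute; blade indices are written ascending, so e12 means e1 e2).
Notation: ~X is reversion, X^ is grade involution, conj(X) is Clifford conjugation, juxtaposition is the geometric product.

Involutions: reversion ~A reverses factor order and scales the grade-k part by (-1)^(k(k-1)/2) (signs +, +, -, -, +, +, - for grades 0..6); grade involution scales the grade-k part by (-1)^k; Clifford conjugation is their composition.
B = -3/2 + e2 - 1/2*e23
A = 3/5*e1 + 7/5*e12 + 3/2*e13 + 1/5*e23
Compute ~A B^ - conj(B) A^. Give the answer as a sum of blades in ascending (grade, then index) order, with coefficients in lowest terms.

first term: 1/10 + 1/2*e1 - 1/5*e3 + 9/4*e12 + 59/20*e13 + 3/10*e23 - 9/5*e123
second term: 1/10 + 23/10*e1 - 1/5*e3 - 69/20*e12 - 59/20*e13 - 3/10*e23 + 6/5*e123
Answer: -9/5*e1 + 57/10*e12 + 59/10*e13 + 3/5*e23 - 3*e123


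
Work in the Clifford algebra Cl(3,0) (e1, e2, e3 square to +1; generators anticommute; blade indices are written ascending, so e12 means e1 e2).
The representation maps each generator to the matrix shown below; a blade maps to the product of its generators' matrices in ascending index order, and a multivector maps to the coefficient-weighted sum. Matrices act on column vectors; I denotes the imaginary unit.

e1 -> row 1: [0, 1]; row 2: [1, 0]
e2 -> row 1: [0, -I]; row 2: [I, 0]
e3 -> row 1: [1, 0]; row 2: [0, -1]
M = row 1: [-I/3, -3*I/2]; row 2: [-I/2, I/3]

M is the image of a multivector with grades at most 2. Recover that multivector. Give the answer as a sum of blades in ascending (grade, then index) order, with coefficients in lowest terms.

Method: 1, rho(e1), rho(e2), rho(e3) form a trace-orthogonal basis of the 2x2 complex matrices (tr(X Y) = 2 if X = Y, else 0), so M = m0*1 + m1*rho(e1) + m2*rho(e2) + m3*rho(e3) with m0 = tr(M)/2 = 0, m1 = tr(M rho(e1))/2 = -I, m2 = tr(M rho(e2))/2 = 1/2, m3 = tr(M rho(e3))/2 = -I/3.
Multiplying table entries, the bivector images are rho(e12) = I*rho(e3), rho(e13) = -I*rho(e2), rho(e23) = I*rho(e1); with real blade coefficients the real parts of m0..m3 are the coefficients of 1, e1, e2, e3 and the imaginary parts give the bivectors (e23: Im m1, e13: -Im m2, e12: Im m3).
Answer: 1/2*e2 - 1/3*e12 - e23


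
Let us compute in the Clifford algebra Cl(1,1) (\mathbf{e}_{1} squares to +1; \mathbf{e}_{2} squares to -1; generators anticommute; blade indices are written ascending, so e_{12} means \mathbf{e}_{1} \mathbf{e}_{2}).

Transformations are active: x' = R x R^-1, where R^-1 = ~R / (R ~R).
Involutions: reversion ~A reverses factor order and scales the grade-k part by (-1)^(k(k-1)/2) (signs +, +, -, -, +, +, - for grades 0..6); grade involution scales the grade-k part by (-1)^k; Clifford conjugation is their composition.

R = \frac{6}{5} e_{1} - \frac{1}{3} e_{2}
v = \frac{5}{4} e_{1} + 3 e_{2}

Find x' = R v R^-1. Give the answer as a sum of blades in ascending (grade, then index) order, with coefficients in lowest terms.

~R = \frac{6}{5} e_{1} - \frac{1}{3} e_{2}, and R ~R = \frac{299}{225}, so R^-1 = ~R / (\frac{299}{225}).
R v = \frac{5}{2} + \frac{241}{60} e_{12}
Answer: \frac{3905}{1196} e_{1} - \frac{1272}{299} e_{2}


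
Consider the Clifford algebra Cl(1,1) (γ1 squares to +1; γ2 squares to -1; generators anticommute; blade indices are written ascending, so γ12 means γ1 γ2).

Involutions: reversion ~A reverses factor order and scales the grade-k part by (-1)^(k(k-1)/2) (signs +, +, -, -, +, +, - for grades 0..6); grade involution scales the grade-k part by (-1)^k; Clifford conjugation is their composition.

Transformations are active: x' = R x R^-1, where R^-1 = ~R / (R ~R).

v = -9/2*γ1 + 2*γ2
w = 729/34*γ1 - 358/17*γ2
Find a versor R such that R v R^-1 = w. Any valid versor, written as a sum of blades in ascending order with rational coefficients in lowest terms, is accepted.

Take R = v + w = 288/17*γ1 - 324/17*γ2. Because q(v) = q(w) = 65/4, conjugation by R sends v exactly to w.
Answer: 288/17*γ1 - 324/17*γ2


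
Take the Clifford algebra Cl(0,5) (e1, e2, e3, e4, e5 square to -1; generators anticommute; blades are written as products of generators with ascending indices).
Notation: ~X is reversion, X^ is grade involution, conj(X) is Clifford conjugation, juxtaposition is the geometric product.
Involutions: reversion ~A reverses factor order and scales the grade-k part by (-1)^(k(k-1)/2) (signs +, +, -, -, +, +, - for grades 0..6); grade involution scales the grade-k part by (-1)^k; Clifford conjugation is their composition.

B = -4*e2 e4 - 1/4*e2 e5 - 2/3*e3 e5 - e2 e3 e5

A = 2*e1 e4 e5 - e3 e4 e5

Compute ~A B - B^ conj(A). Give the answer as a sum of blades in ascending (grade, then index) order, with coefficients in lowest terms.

first term: -2/3*e4 + e2 e4 - 1/2*e1 e2 e4 + 8*e1 e2 e5 - 4/3*e1 e3 e4 - 1/4*e2 e3 e4 + 4*e2 e3 e5 - 2*e1 e2 e3 e4
second term: 2/3*e4 - e2 e4 - 1/2*e1 e2 e4 + 8*e1 e2 e5 - 4/3*e1 e3 e4 - 1/4*e2 e3 e4 + 4*e2 e3 e5 - 2*e1 e2 e3 e4
Answer: -4/3*e4 + 2*e2 e4


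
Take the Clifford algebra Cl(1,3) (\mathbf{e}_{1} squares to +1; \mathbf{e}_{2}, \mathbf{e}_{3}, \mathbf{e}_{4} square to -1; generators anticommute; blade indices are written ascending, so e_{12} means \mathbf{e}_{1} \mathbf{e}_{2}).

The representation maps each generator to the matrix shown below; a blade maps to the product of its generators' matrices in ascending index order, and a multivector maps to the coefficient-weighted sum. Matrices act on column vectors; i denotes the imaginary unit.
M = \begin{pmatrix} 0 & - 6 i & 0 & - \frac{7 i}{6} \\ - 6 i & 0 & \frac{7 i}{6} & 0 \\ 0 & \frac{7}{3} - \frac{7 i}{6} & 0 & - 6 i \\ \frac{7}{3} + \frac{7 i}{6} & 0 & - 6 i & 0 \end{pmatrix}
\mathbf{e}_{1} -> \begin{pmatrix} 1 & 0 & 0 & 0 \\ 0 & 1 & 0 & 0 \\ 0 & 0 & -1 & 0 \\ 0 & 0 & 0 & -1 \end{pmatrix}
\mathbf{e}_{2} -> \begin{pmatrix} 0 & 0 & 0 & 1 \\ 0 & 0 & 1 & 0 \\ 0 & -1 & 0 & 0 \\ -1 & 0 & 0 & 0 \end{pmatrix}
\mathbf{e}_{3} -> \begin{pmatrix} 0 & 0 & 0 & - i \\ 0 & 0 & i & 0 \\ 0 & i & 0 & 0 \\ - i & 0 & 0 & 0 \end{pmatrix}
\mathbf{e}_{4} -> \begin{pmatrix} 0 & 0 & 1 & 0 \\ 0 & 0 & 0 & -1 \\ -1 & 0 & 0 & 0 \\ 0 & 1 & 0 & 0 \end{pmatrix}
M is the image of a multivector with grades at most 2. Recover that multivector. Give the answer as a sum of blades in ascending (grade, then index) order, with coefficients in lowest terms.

Method: the blade images are trace-orthogonal — tr(rho(e_A) rho(e_B)^-1) = 4 if A = B and 0 otherwise — and rho(e_A)^-1 = (e_A)^2 * rho(e_A) with (e_A)^2 = +1 or -1, so the coefficient of e_A in the preimage is (e_A)^2 * tr(M rho(e_A))/4.
Nonzero projections over blades of grade <= 2: e_{2}: (e_{2})^2 = -1, tr(M rho(e_{2})) = \frac{14}{3}, coefficient -\frac{7}{6}; e_{12}: (e_{12})^2 = +1, tr(M rho(e_{12})) = \frac{14}{3}, coefficient \frac{7}{6}; e_{13}: (e_{13})^2 = +1, tr(M rho(e_{13})) = \frac{14}{3}, coefficient \frac{7}{6}; e_{34}: (e_{34})^2 = -1, tr(M rho(e_{34})) = -24, coefficient 6. Every other blade of grade <= 2 projects to 0.
Answer: -\frac{7}{6} e_{2} + \frac{7}{6} e_{12} + \frac{7}{6} e_{13} + 6 e_{34}


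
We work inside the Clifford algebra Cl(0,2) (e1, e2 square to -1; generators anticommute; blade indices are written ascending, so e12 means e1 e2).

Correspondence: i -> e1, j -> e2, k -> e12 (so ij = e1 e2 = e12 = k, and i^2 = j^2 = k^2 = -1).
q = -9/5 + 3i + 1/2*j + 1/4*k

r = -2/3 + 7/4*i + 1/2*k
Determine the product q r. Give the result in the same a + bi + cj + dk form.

In blades: q = -9/5 + 3*e1 + 1/2*e2 + 1/4*e12, r = -2/3 + 7/4*e1 + 1/2*e12.
Distribute q over r term by term (generator squares from the signature, products reordered to ascending indices): (-9/5)*r = 6/5 - 63/20*e1 - 9/10*e12; (3*e1)*r = -21/4 - 2*e1 - 3/2*e2; (1/2*e2)*r = 1/4*e1 - 1/3*e2 - 7/8*e12; (1/4*e12)*r = -1/8 + 7/16*e2 - 1/6*e12.
Sum: -167/40 - 49/10*e1 - 67/48*e2 - 233/120*e12; translating back through the correspondence:
Answer: -167/40 - 49/10*i - 67/48*j - 233/120*k


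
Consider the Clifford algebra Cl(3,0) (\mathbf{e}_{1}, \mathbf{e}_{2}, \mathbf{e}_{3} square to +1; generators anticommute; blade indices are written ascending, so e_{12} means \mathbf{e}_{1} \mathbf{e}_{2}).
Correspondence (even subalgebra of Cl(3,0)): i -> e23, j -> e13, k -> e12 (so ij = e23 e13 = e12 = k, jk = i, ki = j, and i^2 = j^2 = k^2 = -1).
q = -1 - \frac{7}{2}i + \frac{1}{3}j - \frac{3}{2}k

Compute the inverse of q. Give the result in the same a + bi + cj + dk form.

In blades: q = -1 - \frac{3}{2} e_{12} + \frac{1}{3} e_{13} - \frac{7}{2} e_{23}.
With qbar = -1 + \frac{3}{2} e_{12} - \frac{1}{3} e_{13} + \frac{7}{2} e_{23} (scalar fixed, mapped units negated), q qbar = \frac{281}{18} (the sum of squared coefficients), so q^-1 = qbar / (\frac{281}{18}) = -\frac{18}{281} + \frac{27}{281} e_{12} - \frac{6}{281} e_{13} + \frac{63}{281} e_{23}; translating back:
Answer: -\frac{18}{281} + \frac{63}{281}i - \frac{6}{281}j + \frac{27}{281}k


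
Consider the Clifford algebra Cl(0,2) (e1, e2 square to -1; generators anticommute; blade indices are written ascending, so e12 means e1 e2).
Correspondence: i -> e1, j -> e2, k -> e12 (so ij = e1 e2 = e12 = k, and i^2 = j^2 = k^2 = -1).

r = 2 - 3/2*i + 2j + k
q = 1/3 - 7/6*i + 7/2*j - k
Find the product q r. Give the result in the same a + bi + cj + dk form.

In blades: q = 1/3 - 7/6*e1 + 7/2*e2 - e12, r = 2 - 3/2*e1 + 2*e2 + e12.
Distribute q over r term by term (generator squares from the signature, products reordered to ascending indices): (1/3)*r = 2/3 - 1/2*e1 + 2/3*e2 + 1/3*e12; (-7/6*e1)*r = -7/4 - 7/3*e1 + 7/6*e2 - 7/3*e12; (7/2*e2)*r = -7 + 7/2*e1 + 7*e2 + 21/4*e12; (-e12)*r = 1 + 2*e1 + 3/2*e2 - 2*e12.
Sum: -85/12 + 8/3*e1 + 31/3*e2 + 5/4*e12; translating back through the correspondence:
Answer: -85/12 + 8/3*i + 31/3*j + 5/4*k


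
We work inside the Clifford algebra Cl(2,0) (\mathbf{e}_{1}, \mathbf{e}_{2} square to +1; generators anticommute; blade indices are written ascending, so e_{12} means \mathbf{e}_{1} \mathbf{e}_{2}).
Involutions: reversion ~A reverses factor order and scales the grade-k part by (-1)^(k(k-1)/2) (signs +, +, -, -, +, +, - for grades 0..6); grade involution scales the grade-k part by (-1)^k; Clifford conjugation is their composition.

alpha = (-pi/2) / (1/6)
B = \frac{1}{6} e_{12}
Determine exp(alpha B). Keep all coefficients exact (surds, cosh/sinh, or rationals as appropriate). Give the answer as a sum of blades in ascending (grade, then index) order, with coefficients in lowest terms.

B^2 = (\frac{1}{6})^2*(e_{12})^2 = \frac{1}{36}*(-1) = -\frac{1}{36} (a basis 2-blade squares to minus the product of its generators' squares).
B^2 = -\frac{1}{36} — the series telescopes trigonometrically here: l = \frac{1}{6}, alpha*l = - \frac{\pi}{2}, so exp(alpha B) = cos(- \frac{\pi}{2}) + (sin(- \frac{\pi}{2})/(\frac{1}{6}))*B = 0 + (-6)*B.
Answer: -e_{12}


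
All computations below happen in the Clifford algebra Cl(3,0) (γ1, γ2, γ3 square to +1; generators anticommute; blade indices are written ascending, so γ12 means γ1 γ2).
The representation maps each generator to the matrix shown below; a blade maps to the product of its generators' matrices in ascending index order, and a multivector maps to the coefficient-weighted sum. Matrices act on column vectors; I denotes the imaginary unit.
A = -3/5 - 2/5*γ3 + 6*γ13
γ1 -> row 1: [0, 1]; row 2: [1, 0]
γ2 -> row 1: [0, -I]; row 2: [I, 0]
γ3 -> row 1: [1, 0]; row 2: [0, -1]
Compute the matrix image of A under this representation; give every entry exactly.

Bivector images (products of the table entries): rho(γ13) = rho(γ1)rho(γ3) = row 1: [0, -1]; row 2: [1, 0].
M = (-3/5)*1 + (-2/5)*rho(γ3) + (6)*rho(γ13), summed entrywise (1 is the identity matrix):
Answer: row 1: [-1, -6]; row 2: [6, -1/5]


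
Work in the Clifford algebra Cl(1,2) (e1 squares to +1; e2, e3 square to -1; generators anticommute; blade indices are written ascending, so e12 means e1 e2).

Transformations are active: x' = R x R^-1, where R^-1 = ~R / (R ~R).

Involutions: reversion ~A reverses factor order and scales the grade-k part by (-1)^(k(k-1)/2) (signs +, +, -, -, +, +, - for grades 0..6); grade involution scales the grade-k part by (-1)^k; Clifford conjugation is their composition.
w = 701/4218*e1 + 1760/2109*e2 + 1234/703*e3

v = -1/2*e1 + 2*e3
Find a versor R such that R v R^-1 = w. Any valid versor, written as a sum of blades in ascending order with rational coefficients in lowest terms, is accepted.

Reasoning: v^2 = w^2 = -15/4 since conjugation preserves the quadratic form; R = v + w = -704/2109*e1 + 1760/2109*e2 + 2640/703*e3 is then valid when invertible, keeping its own part and reversing (v - w)/2.
Answer: -704/2109*e1 + 1760/2109*e2 + 2640/703*e3


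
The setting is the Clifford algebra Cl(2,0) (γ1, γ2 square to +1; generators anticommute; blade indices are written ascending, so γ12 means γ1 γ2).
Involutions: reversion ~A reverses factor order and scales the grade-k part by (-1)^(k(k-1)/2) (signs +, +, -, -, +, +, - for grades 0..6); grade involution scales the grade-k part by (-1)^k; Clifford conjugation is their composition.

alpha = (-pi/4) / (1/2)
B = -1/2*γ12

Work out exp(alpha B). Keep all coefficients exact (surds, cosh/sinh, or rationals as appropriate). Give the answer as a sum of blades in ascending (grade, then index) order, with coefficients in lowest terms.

B^2 = (-1/2)^2*(γ12)^2 = 1/4*(-1) = -1/4 (a basis 2-blade squares to minus the product of its generators' squares).
B^2 = -1/4 — a negative square means the series sums to a rotation: l = 1/2, alpha*l = -pi/4, so exp(alpha B) = cos(-pi/4) + (sin(-pi/4)/(1/2))*B = sqrt(2)/2 + (-sqrt(2))*B.
Answer: sqrt(2)/2 + sqrt(2)/2*γ12


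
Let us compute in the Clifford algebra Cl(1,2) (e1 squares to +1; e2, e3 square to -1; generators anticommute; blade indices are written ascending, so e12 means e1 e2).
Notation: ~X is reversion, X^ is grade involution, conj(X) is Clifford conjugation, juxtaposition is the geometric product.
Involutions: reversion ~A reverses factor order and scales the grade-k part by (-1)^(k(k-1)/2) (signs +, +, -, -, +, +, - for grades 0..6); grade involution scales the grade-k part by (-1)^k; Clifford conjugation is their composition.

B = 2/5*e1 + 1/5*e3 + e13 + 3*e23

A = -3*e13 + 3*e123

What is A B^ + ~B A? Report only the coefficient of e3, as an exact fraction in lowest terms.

first term: -3 - 48/5*e1 - 3*e2 - 6/5*e3 - 42/5*e12 - 6/5*e23
second term: 3 + 42/5*e1 + 3*e2 - 6/5*e3 - 48/5*e12 + 6/5*e23
Answer: -12/5


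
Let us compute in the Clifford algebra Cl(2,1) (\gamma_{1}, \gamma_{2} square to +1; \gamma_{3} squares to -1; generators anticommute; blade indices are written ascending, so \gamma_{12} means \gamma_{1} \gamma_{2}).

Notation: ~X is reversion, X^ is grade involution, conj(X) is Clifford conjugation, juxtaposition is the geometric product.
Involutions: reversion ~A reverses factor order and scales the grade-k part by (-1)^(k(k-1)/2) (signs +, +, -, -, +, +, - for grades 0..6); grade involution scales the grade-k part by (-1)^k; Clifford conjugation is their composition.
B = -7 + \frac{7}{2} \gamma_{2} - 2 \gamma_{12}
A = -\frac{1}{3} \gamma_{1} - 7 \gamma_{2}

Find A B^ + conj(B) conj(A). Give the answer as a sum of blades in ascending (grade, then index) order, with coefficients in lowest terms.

first term: \frac{49}{2} - \frac{35}{3} \gamma_{1} + \frac{149}{3} \gamma_{2} + \frac{7}{6} \gamma_{12}
second term: -\frac{49}{2} + \frac{35}{3} \gamma_{1} - \frac{149}{3} \gamma_{2} + \frac{7}{6} \gamma_{12}
Answer: \frac{7}{3} \gamma_{12}


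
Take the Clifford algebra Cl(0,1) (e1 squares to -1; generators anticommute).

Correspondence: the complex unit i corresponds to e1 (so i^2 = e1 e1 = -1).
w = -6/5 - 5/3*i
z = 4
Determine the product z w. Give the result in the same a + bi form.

In blades: z = 4, w = -6/5 - 5/3*e1.
Distribute z over w term by term (generator squares from the signature, products reordered to ascending indices): (4)*w = -24/5 - 20/3*e1.
Sum: -24/5 - 20/3*e1; translating back through the correspondence:
Answer: -24/5 - 20/3*i


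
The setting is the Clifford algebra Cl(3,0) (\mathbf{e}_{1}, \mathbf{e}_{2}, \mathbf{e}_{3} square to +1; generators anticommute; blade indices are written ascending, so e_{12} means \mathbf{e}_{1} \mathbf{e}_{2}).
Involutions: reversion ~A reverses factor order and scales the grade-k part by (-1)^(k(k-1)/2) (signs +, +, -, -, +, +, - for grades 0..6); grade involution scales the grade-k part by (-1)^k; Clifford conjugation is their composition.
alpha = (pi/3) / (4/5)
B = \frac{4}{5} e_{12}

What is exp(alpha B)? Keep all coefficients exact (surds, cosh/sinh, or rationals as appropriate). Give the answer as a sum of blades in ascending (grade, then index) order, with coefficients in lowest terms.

B^2 = (\frac{4}{5})^2*(e_{12})^2 = \frac{16}{25}*(-1) = -\frac{16}{25} (a basis 2-blade squares to minus the product of its generators' squares).
B^2 = -\frac{16}{25} — a negative square means the series sums to a rotation: l = \frac{4}{5}, alpha*l = \frac{\pi}{3}, so exp(alpha B) = cos(\frac{\pi}{3}) + (sin(\frac{\pi}{3})/(\frac{4}{5}))*B = \frac{1}{2} + (\frac{5 \sqrt{3}}{8})*B.
Answer: \frac{1}{2} + \frac{\sqrt{3}}{2} e_{12}


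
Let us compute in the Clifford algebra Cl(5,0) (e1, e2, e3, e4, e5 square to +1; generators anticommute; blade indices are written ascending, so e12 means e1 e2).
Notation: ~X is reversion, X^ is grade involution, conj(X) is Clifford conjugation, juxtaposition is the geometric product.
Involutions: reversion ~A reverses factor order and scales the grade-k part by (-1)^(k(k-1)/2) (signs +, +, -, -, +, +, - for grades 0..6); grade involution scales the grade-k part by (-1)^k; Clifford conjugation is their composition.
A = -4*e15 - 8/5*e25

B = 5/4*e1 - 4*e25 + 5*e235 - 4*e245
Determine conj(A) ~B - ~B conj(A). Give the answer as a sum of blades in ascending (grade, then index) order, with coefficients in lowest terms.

first term: -32/5 - 8*e3 + 32/5*e4 - 5*e5 - 16*e12 - 20*e123 + 16*e124 + 2*e125
second term: -32/5 - 8*e3 + 32/5*e4 + 5*e5 + 16*e12 + 20*e123 - 16*e124 + 2*e125
Answer: -10*e5 - 32*e12 - 40*e123 + 32*e124


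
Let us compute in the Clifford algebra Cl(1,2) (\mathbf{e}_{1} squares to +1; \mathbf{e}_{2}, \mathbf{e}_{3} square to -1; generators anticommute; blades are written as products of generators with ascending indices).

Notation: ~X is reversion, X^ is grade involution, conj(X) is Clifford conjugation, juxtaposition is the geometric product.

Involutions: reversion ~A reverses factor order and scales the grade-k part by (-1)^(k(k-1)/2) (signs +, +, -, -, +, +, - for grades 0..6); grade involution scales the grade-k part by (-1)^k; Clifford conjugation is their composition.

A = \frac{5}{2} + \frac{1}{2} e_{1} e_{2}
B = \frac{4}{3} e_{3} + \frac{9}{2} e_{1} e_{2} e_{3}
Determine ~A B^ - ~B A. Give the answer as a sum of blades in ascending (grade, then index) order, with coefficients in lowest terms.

first term: -\frac{13}{12} e_{3} - \frac{127}{12} e_{1} e_{2} e_{3}
second term: \frac{13}{12} e_{3} - \frac{127}{12} e_{1} e_{2} e_{3}
Answer: -\frac{13}{6} e_{3}


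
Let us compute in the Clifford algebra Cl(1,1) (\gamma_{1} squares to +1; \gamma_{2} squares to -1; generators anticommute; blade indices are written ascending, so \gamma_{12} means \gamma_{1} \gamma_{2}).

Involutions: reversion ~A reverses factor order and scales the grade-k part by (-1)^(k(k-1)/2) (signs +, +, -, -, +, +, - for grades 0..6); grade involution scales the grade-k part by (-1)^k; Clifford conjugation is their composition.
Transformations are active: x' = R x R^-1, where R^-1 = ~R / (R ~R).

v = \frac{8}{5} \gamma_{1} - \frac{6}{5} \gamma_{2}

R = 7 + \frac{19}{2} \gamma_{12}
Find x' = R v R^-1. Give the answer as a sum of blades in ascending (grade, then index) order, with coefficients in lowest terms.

~R = 7 - \frac{19}{2} \gamma_{12}, and R ~R = -\frac{165}{4}, so R^-1 = ~R / (-\frac{165}{4}).
R v = \frac{113}{5} \gamma_{1} - \frac{118}{5} \gamma_{2}
Answer: -\frac{7648}{825} \gamma_{1} + \frac{7598}{825} \gamma_{2}


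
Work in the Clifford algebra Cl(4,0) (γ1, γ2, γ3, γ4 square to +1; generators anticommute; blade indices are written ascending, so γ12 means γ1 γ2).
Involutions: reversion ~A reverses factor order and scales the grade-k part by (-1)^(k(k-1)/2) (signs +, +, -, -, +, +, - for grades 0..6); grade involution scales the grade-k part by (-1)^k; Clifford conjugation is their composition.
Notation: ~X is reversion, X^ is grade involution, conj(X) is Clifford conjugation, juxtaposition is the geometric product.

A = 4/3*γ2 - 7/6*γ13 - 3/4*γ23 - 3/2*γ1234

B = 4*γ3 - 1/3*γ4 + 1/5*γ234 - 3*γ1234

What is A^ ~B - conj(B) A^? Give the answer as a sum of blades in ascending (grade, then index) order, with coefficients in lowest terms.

first term: 9/2 - 149/30*γ1 - 3*γ2 - 3/20*γ4 - 9/4*γ14 - 16/3*γ23 + 71/18*γ24 + 4/15*γ34 + 1/2*γ123 + 173/30*γ124 - 65/18*γ134 + 1/4*γ234
second term: 9/2 - 149/30*γ1 - 3*γ2 + 3/20*γ4 - 9/4*γ14 - 16/3*γ23 + 71/18*γ24 - 4/15*γ34 + 1/2*γ123 + 173/30*γ124 + 65/18*γ134 - 1/4*γ234
Answer: -3/10*γ4 + 8/15*γ34 - 65/9*γ134 + 1/2*γ234


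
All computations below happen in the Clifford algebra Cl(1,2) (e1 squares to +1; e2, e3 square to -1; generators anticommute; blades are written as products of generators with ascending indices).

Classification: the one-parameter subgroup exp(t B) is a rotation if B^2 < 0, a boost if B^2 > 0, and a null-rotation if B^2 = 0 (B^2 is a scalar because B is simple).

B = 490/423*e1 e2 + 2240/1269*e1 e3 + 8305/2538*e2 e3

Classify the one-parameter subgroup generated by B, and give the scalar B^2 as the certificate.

B^2 term by term: the squares give (490/423)^2*(e1 e2)^2 + (2240/1269)^2*(e1 e3)^2 + (8305/2538)^2*(e2 e3)^2 = 240100/178929*(+1) + 5017600/1610361*(+1) + 68973025/6441444*(-1) = -25/4 (each basis 2-blade squares to minus the product of its generators' squares); cross terms between blades sharing an index anticommute and cancel. So B^2 = -25/4.
Answer: rotation, certificate B^2 = -25/4. Because -25/4 is invariant under every versor sandwich, the classification follows from its sign alone.


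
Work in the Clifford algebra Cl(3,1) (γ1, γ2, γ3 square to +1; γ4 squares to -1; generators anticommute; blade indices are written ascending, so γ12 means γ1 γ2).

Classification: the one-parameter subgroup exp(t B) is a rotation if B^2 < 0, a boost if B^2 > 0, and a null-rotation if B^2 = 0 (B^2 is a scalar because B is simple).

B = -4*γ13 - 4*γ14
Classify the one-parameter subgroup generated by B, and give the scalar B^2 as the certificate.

B^2 term by term: the squares give (-4)^2*(γ13)^2 + (-4)^2*(γ14)^2 = 16*(-1) + 16*(+1) = 0 (each basis 2-blade squares to minus the product of its generators' squares); cross terms between blades sharing an index anticommute and cancel. So B^2 = 0.
Answer: null-rotation, certificate B^2 = 0. One invariant decides it: the square 0 survives every conjugation, and its sign is exactly the classification.


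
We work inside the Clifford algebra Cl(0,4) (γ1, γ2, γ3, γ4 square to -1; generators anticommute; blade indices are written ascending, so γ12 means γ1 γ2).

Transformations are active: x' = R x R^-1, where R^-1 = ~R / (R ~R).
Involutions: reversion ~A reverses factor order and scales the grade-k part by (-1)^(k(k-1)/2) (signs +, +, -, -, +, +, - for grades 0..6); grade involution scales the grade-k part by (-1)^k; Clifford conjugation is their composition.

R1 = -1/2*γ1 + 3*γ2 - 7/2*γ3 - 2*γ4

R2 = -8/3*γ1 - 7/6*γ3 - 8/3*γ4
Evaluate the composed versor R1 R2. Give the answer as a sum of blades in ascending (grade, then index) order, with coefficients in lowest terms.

Distribute over the terms of R2 (each basis-blade product reordered to ascending indices, repeated generators contracted through their squares):
R1 (-8/3*γ1) = -4/3 + 8*γ12 - 28/3*γ13 - 16/3*γ14
R1 (-7/6*γ3) = -49/12 + 7/12*γ13 - 7/2*γ23 - 7/3*γ34
R1 (-8/3*γ4) = -16/3 + 4/3*γ14 - 8*γ24 + 28/3*γ34
Summing the partial products and collecting blades:
Answer: -43/4 + 8*γ12 - 35/4*γ13 - 4*γ14 - 7/2*γ23 - 8*γ24 + 7*γ34


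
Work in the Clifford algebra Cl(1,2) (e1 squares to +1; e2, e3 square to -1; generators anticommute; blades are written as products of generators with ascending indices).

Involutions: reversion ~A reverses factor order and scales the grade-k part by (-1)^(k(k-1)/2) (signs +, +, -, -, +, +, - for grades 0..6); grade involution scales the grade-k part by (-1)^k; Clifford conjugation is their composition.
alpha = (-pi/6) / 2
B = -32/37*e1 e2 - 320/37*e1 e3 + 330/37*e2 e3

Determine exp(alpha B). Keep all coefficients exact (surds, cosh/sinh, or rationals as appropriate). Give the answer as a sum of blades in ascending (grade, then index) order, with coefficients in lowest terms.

B^2 term by term: the squares give (-32/37)^2*(e1 e2)^2 + (-320/37)^2*(e1 e3)^2 + (330/37)^2*(e2 e3)^2 = 1024/1369*(+1) + 102400/1369*(+1) + 108900/1369*(-1) = -4 (each basis 2-blade squares to minus the product of its generators' squares); cross terms between blades sharing an index anticommute and cancel. So B^2 = -4.
B^2 = -4 — since the square is negative, the closed form is circular: l = 2, alpha*l = -pi/6, so exp(alpha B) = cos(-pi/6) + (sin(-pi/6)/2)*B = sqrt(3)/2 + (-1/4)*B.
Answer: sqrt(3)/2 + 8/37*e1 e2 + 80/37*e1 e3 - 165/74*e2 e3


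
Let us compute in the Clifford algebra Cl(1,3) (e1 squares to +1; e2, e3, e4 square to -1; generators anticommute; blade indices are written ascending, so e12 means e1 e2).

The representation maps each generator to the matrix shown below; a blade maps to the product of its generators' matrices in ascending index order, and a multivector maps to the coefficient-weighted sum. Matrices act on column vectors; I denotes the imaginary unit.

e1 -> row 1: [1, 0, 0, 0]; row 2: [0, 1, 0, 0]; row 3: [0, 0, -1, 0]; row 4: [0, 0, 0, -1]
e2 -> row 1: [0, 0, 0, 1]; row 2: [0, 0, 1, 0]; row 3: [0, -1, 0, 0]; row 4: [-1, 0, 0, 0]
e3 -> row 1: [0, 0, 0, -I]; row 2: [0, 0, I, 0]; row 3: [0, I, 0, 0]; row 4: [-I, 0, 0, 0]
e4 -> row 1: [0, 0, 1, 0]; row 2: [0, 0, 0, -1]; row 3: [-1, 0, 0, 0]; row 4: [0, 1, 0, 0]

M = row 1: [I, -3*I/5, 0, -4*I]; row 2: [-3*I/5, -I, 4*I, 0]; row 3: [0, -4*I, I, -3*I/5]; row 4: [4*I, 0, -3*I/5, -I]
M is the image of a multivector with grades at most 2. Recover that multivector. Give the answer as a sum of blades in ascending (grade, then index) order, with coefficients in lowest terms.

Method: the blade images are trace-orthogonal — tr(rho(e_A) rho(e_B)^-1) = 4 if A = B and 0 otherwise — and rho(e_A)^-1 = (e_A)^2 * rho(e_A) with (e_A)^2 = +1 or -1, so the coefficient of e_A in the preimage is (e_A)^2 * tr(M rho(e_A))/4.
Nonzero projections over blades of grade <= 2: e13: (e13)^2 = +1, tr(M rho(e13)) = 16, coefficient 4; e23: (e23)^2 = -1, tr(M rho(e23)) = 4, coefficient -1; e34: (e34)^2 = -1, tr(M rho(e34)) = -12/5, coefficient 3/5. Every other blade of grade <= 2 projects to 0.
Answer: 4*e13 - e23 + 3/5*e34


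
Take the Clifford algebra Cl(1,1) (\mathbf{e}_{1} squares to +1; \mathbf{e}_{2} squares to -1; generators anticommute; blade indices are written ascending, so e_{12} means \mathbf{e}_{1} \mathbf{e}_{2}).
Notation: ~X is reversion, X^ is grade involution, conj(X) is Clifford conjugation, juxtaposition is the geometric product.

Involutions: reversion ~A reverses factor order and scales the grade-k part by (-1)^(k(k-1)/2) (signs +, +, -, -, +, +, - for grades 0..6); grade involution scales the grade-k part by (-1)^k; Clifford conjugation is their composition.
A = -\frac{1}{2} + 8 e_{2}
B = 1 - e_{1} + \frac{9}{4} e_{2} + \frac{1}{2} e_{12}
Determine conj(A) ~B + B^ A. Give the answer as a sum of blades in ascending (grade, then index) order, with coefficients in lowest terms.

first term: \frac{35}{2} + \frac{9}{2} e_{1} - \frac{73}{8} e_{2} - \frac{31}{4} e_{12}
second term: \frac{35}{2} - \frac{9}{2} e_{1} + \frac{73}{8} e_{2} + \frac{31}{4} e_{12}
Answer: 35


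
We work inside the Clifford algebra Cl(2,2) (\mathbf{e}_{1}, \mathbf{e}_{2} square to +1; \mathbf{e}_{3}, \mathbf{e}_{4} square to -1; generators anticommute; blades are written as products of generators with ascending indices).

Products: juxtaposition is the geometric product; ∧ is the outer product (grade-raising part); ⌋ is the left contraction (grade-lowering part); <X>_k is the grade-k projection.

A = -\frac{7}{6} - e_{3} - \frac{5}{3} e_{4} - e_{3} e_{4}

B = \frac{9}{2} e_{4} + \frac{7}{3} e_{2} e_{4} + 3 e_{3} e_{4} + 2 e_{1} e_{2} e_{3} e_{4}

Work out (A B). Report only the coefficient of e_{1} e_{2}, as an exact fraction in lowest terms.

step 1: \frac{21}{2} - \frac{35}{9} e_{2} - \frac{1}{2} e_{3} - \frac{9}{4} e_{4} + 2 e_{1} e_{2} + \frac{7}{3} e_{2} e_{3} - \frac{49}{18} e_{2} e_{4} - 8 e_{3} e_{4} - \frac{10}{3} e_{1} e_{2} e_{3} + 2 e_{1} e_{2} e_{4} + \frac{7}{3} e_{2} e_{3} e_{4} - \frac{7}{3} e_{1} e_{2} e_{3} e_{4}
Answer: 2
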